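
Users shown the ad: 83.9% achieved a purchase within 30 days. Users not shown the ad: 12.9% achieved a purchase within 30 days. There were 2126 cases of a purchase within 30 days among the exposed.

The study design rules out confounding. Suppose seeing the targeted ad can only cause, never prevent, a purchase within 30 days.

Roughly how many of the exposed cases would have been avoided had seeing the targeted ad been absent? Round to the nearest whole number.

about 1799 cases

p₁ = 0.839, p₀ = 0.129.
PN = (p₁ − p₀)/p₁ = (0.839 − 0.129) / 0.839 ≈ 0.84625.
Attributable cases ≈ PN × (exposed cases) = 0.84625 × 2126 ≈ 1799.12.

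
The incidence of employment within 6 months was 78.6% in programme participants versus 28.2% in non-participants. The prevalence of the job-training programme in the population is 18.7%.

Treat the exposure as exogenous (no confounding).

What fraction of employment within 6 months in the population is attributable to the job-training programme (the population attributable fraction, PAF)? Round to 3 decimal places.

p₁ = 0.786, p₀ = 0.282.
Overall risk P(Y=1) = π·p₁ + (1−π)·p₀ = 0.187×0.786 + 0.813×0.282 = 0.37625.
Under exogeneity, PAF = [P(Y=1) − p₀] / P(Y=1).
PAF = (0.37625 − 0.282) / 0.37625 ≈ 0.2505

PAF ≈ 0.250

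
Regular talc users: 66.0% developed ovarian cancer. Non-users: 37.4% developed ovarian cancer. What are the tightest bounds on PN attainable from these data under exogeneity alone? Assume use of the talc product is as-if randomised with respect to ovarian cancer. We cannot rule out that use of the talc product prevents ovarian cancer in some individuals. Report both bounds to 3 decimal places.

0.433 ≤ PN ≤ 0.948

p₁ = 0.66, p₀ = 0.374.
Under exogeneity alone the bounds on PN are max{0,(p₁−p₀)/p₁} ≤ PN ≤ min{1,(1−p₀)/p₁}.
  lower = (p₁ − p₀)/p₁ = 0.286 / 0.66 ≈ 0.4333
  upper = min{1, (1 − p₀)/p₁} = 0.626 / 0.66 ≈ 0.9485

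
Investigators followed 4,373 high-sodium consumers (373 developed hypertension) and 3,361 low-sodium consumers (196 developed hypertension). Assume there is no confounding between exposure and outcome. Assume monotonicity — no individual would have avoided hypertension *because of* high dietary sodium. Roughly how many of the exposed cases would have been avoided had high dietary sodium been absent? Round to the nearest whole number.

p₁ = P(outcome | exposed) = 373/4373 = 0.085296
p₀ = P(outcome | unexposed) = 196/3361 = 0.058316
PN = (p₁ − p₀)/p₁ = (0.085296 − 0.058316) / 0.085296 ≈ 0.31631.
Attributable cases ≈ PN × (exposed cases) = 0.31631 × 373 ≈ 117.98.

about 118 cases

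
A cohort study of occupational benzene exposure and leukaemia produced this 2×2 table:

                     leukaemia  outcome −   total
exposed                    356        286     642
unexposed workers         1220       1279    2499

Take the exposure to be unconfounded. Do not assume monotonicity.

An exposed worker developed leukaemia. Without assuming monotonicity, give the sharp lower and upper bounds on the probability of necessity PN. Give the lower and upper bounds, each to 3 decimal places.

0.120 ≤ PN ≤ 0.923

p₁ = P(outcome | exposed) = 356/642 = 0.55452
p₀ = P(outcome | unexposed) = 1220/2499 = 0.4882
Under exogeneity alone the bounds on PN are max{0,(p₁−p₀)/p₁} ≤ PN ≤ min{1,(1−p₀)/p₁}.
  lower = (p₁ − p₀)/p₁ = 0.066322 / 0.55452 ≈ 0.1196
  upper = min{1, (1 − p₀)/p₁} = 0.5118 / 0.55452 ≈ 0.9230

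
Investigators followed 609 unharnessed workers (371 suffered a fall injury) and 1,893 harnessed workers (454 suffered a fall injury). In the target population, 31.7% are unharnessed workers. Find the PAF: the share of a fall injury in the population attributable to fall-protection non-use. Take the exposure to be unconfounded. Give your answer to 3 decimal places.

PAF ≈ 0.328

p₁ = P(outcome | exposed) = 371/609 = 0.6092
p₀ = P(outcome | unexposed) = 454/1893 = 0.23983
Overall risk P(Y=1) = π·p₁ + (1−π)·p₀ = 0.317×0.6092 + 0.683×0.23983 = 0.35692.
Under exogeneity, PAF = [P(Y=1) − p₀] / P(Y=1).
PAF = (0.35692 − 0.23983) / 0.35692 ≈ 0.3281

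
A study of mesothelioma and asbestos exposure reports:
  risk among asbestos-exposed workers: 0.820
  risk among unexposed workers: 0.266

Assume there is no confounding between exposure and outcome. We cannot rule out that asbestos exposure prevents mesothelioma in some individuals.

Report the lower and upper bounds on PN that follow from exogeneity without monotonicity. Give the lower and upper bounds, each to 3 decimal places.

Let p₁ = 0.82, p₀ = 0.266.
Under exogeneity alone the bounds on PN are max{0,(p₁−p₀)/p₁} ≤ PN ≤ min{1,(1−p₀)/p₁}.
  lower = (p₁ − p₀)/p₁ = 0.554 / 0.82 ≈ 0.6756
  upper = min{1, (1 − p₀)/p₁} = 0.734 / 0.82 ≈ 0.8951

0.676 ≤ PN ≤ 0.895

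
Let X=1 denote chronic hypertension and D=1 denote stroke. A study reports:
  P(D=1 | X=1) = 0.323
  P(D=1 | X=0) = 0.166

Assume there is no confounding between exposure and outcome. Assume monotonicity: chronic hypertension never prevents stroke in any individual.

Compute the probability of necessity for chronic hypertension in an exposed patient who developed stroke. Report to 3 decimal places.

Let p₁ = 0.323, p₀ = 0.166.
Under exogeneity and monotonicity, PN = (p₁ − p₀) / p₁.
PN = (0.323 − 0.166) / 0.323 = 0.157 / 0.323 ≈ 0.4861

PN ≈ 0.486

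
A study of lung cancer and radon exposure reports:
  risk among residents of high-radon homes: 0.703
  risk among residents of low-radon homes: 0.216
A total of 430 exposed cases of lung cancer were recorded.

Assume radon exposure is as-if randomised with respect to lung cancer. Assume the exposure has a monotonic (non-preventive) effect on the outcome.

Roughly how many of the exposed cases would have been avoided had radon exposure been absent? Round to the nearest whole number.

Let p₁ = 0.703, p₀ = 0.216.
PN = (p₁ − p₀)/p₁ = (0.703 − 0.216) / 0.703 ≈ 0.69275.
Attributable cases ≈ PN × (exposed cases) = 0.69275 × 430 ≈ 297.88.

about 298 cases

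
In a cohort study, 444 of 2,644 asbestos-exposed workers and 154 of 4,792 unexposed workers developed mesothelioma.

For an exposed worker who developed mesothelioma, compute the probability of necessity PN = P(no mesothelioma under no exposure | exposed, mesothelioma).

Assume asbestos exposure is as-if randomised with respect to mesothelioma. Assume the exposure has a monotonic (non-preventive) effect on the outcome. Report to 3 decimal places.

PN ≈ 0.809

p₁ = P(outcome | exposed) = 444/2644 = 0.16793
p₀ = P(outcome | unexposed) = 154/4792 = 0.032137
Under exogeneity and monotonicity, PN = (p₁ − p₀) / p₁.
PN = (0.16793 − 0.032137) / 0.16793 = 0.13579 / 0.16793 ≈ 0.8086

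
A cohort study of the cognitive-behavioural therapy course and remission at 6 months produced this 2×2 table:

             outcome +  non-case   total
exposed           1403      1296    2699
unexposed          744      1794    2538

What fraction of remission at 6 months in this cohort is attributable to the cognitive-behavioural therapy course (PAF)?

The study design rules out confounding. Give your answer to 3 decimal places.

PAF ≈ 0.285

p₁ = P(outcome | exposed) = 1403/2699 = 0.51982
p₀ = P(outcome | unexposed) = 744/2538 = 0.29314
Exposure prevalence π = 2699/5237 = 0.51537; overall risk P(Y=1) = 0.40997.
Under exogeneity, PAF = [P(Y=1) − p₀]/P(Y=1).
PAF = (0.40997 − 0.29314) / 0.40997 ≈ 0.2850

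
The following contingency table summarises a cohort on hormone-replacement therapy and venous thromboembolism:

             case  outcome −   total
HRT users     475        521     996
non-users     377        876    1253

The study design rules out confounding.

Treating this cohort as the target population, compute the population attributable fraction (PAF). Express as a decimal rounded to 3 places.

PAF ≈ 0.206

p₁ = P(outcome | exposed) = 475/996 = 0.47691
p₀ = P(outcome | unexposed) = 377/1253 = 0.30088
Exposure prevalence π = 996/2249 = 0.44286; overall risk P(Y=1) = 0.37884.
Under exogeneity, PAF = [P(Y=1) − p₀]/P(Y=1).
PAF = (0.37884 − 0.30088) / 0.37884 ≈ 0.2058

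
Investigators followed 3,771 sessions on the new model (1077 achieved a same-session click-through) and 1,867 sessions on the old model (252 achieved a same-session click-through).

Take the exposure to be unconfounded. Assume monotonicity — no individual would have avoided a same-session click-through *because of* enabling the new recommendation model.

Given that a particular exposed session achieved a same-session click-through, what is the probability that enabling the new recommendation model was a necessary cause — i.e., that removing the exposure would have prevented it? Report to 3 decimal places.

p₁ = P(outcome | exposed) = 1077/3771 = 0.2856
p₀ = P(outcome | unexposed) = 252/1867 = 0.13498
Under exogeneity and monotonicity, PN = (p₁ − p₀) / p₁.
PN = (0.2856 − 0.13498) / 0.2856 = 0.15062 / 0.2856 ≈ 0.5274

PN ≈ 0.527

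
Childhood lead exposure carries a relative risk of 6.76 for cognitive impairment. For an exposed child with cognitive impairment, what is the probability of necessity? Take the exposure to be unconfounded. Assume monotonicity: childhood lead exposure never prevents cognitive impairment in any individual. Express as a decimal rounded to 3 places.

PN ≈ 0.852

Under exogeneity and monotonicity, PN = (RR − 1) / RR = 1 − 1/RR.
PN = (6.76 − 1) / 6.76 = 5.76 / 6.76 ≈ 0.8521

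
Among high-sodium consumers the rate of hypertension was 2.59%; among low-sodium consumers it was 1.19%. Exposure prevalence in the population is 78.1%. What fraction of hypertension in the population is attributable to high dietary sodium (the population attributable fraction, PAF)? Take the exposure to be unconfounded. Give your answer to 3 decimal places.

PAF ≈ 0.479

p₁ = 0.0259, p₀ = 0.0119.
Overall risk P(Y=1) = π·p₁ + (1−π)·p₀ = 0.781×0.0259 + 0.219×0.0119 = 0.022834.
Under exogeneity, PAF = [P(Y=1) − p₀] / P(Y=1).
PAF = (0.022834 − 0.0119) / 0.022834 ≈ 0.4788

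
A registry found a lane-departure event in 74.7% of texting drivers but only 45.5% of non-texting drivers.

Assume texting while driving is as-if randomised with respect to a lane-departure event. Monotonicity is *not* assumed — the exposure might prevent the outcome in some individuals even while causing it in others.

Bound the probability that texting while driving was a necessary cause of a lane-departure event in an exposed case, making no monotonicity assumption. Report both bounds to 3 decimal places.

p₁ = 0.747, p₀ = 0.455.
Under exogeneity alone the bounds on PN are max{0,(p₁−p₀)/p₁} ≤ PN ≤ min{1,(1−p₀)/p₁}.
  lower = (p₁ − p₀)/p₁ = 0.292 / 0.747 ≈ 0.3909
  upper = min{1, (1 − p₀)/p₁} = 0.545 / 0.747 ≈ 0.7296

0.391 ≤ PN ≤ 0.730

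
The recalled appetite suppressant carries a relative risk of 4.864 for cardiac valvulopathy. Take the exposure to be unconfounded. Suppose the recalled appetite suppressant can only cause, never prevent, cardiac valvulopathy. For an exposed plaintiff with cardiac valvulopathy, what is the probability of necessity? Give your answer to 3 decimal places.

PN ≈ 0.794

Under exogeneity and monotonicity, PN = (RR − 1) / RR = 1 − 1/RR.
PN = (4.864 − 1) / 4.864 = 3.864 / 4.864 ≈ 0.7944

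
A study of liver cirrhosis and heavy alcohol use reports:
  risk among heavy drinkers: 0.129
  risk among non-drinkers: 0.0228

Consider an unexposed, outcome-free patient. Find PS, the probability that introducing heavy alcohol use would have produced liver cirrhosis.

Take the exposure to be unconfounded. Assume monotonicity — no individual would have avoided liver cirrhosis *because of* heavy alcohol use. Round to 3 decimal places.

PS ≈ 0.109

Let p₁ = 0.129, p₀ = 0.0228.
Under exogeneity and monotonicity, PS = (p₁ − p₀) / (1 − p₀).
PS = (0.129 − 0.0228) / (1 − 0.0228) = 0.1062 / 0.9772 ≈ 0.1087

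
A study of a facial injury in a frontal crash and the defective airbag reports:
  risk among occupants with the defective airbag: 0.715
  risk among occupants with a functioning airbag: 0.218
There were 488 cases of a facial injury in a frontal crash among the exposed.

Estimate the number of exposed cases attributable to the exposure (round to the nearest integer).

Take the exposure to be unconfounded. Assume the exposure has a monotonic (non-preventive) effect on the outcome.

about 339 cases

Let p₁ = 0.715, p₀ = 0.218.
PN = (p₁ − p₀)/p₁ = (0.715 − 0.218) / 0.715 ≈ 0.69510.
Attributable cases ≈ PN × (exposed cases) = 0.69510 × 488 ≈ 339.21.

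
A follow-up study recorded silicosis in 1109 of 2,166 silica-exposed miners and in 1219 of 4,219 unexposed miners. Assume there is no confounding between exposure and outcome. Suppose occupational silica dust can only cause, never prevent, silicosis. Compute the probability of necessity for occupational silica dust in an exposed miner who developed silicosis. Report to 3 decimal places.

PN ≈ 0.436

p₁ = P(outcome | exposed) = 1109/2166 = 0.512
p₀ = P(outcome | unexposed) = 1219/4219 = 0.28893
Under exogeneity and monotonicity, PN = (p₁ − p₀) / p₁.
PN = (0.512 − 0.28893) / 0.512 = 0.22307 / 0.512 ≈ 0.4357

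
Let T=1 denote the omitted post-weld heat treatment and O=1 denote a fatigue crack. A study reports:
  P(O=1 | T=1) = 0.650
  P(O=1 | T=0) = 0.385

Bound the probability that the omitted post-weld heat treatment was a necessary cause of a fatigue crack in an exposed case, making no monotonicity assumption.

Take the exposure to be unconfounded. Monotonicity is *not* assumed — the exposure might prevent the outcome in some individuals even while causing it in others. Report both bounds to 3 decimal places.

Let p₁ = 0.65, p₀ = 0.385.
Under exogeneity alone the bounds on PN are max{0,(p₁−p₀)/p₁} ≤ PN ≤ min{1,(1−p₀)/p₁}.
  lower = (p₁ − p₀)/p₁ = 0.265 / 0.65 ≈ 0.4077
  upper = min{1, (1 − p₀)/p₁} = 0.615 / 0.65 ≈ 0.9462

0.408 ≤ PN ≤ 0.946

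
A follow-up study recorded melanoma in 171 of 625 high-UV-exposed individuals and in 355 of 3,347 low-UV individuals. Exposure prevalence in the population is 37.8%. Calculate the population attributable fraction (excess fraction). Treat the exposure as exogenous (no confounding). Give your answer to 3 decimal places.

PAF ≈ 0.374

p₁ = P(outcome | exposed) = 171/625 = 0.2736
p₀ = P(outcome | unexposed) = 355/3347 = 0.10607
Overall risk P(Y=1) = π·p₁ + (1−π)·p₀ = 0.378×0.2736 + 0.622×0.10607 = 0.16939.
Under exogeneity, PAF = [P(Y=1) − p₀] / P(Y=1).
PAF = (0.16939 − 0.10607) / 0.16939 ≈ 0.3739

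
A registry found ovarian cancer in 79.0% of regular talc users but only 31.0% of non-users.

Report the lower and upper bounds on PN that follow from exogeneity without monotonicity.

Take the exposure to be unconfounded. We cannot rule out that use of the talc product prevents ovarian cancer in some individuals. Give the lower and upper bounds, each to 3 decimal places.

0.608 ≤ PN ≤ 0.873

p₁ = 0.79, p₀ = 0.31.
Under exogeneity alone the bounds on PN are max{0,(p₁−p₀)/p₁} ≤ PN ≤ min{1,(1−p₀)/p₁}.
  lower = (p₁ − p₀)/p₁ = 0.48 / 0.79 ≈ 0.6076
  upper = min{1, (1 − p₀)/p₁} = 0.69 / 0.79 ≈ 0.8734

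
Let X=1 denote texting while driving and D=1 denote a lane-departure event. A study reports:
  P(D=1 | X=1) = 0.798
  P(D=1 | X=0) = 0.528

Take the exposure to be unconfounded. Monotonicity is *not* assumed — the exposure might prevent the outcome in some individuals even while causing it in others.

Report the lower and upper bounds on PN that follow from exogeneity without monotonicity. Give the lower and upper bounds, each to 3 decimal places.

0.338 ≤ PN ≤ 0.591

Let p₁ = 0.798, p₀ = 0.528.
Under exogeneity alone the bounds on PN are max{0,(p₁−p₀)/p₁} ≤ PN ≤ min{1,(1−p₀)/p₁}.
  lower = (p₁ − p₀)/p₁ = 0.27 / 0.798 ≈ 0.3383
  upper = min{1, (1 − p₀)/p₁} = 0.472 / 0.798 ≈ 0.5915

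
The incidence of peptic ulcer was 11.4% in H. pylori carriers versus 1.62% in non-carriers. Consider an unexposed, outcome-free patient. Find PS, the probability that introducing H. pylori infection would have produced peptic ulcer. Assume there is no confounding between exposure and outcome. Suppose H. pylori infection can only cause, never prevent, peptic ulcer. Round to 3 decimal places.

PS ≈ 0.099

p₁ = 0.114, p₀ = 0.0162.
Under exogeneity and monotonicity, PS = (p₁ − p₀) / (1 − p₀).
PS = (0.114 − 0.0162) / (1 − 0.0162) = 0.0978 / 0.9838 ≈ 0.0994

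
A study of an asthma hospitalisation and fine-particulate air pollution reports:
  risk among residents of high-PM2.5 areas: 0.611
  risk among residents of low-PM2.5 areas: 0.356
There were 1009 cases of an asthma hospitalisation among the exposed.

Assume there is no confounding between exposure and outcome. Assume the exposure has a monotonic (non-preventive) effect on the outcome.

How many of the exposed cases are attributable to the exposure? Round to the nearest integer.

about 421 cases

Let p₁ = 0.611, p₀ = 0.356.
PN = (p₁ − p₀)/p₁ = (0.611 − 0.356) / 0.611 ≈ 0.41735.
Attributable cases ≈ PN × (exposed cases) = 0.41735 × 1009 ≈ 421.10.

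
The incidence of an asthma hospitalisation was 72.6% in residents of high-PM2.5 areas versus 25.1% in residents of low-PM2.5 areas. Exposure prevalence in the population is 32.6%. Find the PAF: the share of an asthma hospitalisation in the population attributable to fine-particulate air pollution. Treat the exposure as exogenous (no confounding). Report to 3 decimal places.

PAF ≈ 0.382

p₁ = 0.726, p₀ = 0.251.
Overall risk P(Y=1) = π·p₁ + (1−π)·p₀ = 0.326×0.726 + 0.674×0.251 = 0.40585.
Under exogeneity, PAF = [P(Y=1) − p₀] / P(Y=1).
PAF = (0.40585 − 0.251) / 0.40585 ≈ 0.3815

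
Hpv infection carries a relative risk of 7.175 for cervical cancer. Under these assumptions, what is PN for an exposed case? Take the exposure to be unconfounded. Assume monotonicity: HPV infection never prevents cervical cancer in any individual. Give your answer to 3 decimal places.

PN ≈ 0.861

Under exogeneity and monotonicity, PN = (RR − 1) / RR = 1 − 1/RR.
PN = (7.175 − 1) / 7.175 = 6.175 / 7.175 ≈ 0.8606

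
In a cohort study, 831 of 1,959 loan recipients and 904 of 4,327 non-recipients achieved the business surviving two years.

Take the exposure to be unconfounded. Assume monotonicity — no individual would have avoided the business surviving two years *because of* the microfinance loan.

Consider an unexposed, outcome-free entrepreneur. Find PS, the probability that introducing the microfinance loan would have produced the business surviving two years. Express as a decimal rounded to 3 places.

PS ≈ 0.272

p₁ = P(outcome | exposed) = 831/1959 = 0.4242
p₀ = P(outcome | unexposed) = 904/4327 = 0.20892
Under exogeneity and monotonicity, PS = (p₁ − p₀) / (1 − p₀).
PS = (0.4242 − 0.20892) / (1 − 0.20892) = 0.21528 / 0.79108 ≈ 0.2721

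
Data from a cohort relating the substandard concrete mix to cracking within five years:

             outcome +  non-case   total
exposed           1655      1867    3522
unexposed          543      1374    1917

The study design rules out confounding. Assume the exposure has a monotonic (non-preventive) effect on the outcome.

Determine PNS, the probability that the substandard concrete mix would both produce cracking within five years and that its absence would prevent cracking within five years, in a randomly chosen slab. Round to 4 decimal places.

PNS ≈ 0.1866

p₁ = P(outcome | exposed) = 1655/3522 = 0.4699
p₀ = P(outcome | unexposed) = 543/1917 = 0.28326
Under exogeneity and monotonicity, PNS = p₁ − p₀.
PNS = 0.4699 − 0.28326 = 0.18665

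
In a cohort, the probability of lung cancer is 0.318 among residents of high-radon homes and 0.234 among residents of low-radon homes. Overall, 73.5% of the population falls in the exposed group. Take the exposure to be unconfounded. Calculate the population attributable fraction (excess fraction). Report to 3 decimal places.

Let p₁ = 0.318, p₀ = 0.234.
Overall risk P(Y=1) = π·p₁ + (1−π)·p₀ = 0.735×0.318 + 0.265×0.234 = 0.29574.
Under exogeneity, PAF = [P(Y=1) − p₀] / P(Y=1).
PAF = (0.29574 − 0.234) / 0.29574 ≈ 0.2088

PAF ≈ 0.209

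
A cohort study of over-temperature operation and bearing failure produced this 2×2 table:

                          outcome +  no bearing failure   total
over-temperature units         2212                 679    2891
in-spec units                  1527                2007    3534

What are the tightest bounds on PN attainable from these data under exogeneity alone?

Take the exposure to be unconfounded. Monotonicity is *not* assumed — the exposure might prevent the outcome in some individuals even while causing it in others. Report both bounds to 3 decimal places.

0.435 ≤ PN ≤ 0.742

p₁ = P(outcome | exposed) = 2212/2891 = 0.76513
p₀ = P(outcome | unexposed) = 1527/3534 = 0.43209
Under exogeneity alone the bounds on PN are max{0,(p₁−p₀)/p₁} ≤ PN ≤ min{1,(1−p₀)/p₁}.
  lower = (p₁ − p₀)/p₁ = 0.33304 / 0.76513 ≈ 0.4353
  upper = min{1, (1 − p₀)/p₁} = 0.56791 / 0.76513 ≈ 0.7422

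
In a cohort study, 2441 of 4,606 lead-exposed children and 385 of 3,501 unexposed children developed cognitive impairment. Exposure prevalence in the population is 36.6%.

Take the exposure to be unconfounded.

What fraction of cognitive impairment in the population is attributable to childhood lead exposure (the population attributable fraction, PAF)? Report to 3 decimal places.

PAF ≈ 0.583

p₁ = P(outcome | exposed) = 2441/4606 = 0.52996
p₀ = P(outcome | unexposed) = 385/3501 = 0.10997
Overall risk P(Y=1) = π·p₁ + (1−π)·p₀ = 0.366×0.52996 + 0.634×0.10997 = 0.26369.
Under exogeneity, PAF = [P(Y=1) − p₀] / P(Y=1).
PAF = (0.26369 − 0.10997) / 0.26369 ≈ 0.5830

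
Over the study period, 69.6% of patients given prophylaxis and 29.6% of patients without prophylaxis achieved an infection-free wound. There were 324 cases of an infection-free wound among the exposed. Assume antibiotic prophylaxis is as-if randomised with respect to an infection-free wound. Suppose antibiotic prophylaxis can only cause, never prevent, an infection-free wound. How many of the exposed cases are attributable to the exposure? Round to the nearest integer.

about 186 cases

p₁ = 0.696, p₀ = 0.296.
PN = (p₁ − p₀)/p₁ = (0.696 − 0.296) / 0.696 ≈ 0.57471.
Attributable cases ≈ PN × (exposed cases) = 0.57471 × 324 ≈ 186.21.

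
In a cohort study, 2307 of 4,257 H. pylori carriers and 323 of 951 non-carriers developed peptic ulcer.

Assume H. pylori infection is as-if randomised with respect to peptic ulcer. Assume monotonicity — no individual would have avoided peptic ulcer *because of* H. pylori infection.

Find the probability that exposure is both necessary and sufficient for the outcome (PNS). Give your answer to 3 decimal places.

PNS ≈ 0.202

p₁ = P(outcome | exposed) = 2307/4257 = 0.54193
p₀ = P(outcome | unexposed) = 323/951 = 0.33964
Under exogeneity and monotonicity, PNS = p₁ − p₀.
PNS = 0.54193 − 0.33964 = 0.20229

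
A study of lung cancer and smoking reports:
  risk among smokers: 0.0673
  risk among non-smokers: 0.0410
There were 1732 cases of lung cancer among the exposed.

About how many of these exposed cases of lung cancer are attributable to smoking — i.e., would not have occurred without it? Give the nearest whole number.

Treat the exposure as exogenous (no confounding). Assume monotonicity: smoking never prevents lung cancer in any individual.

Let p₁ = 0.0673, p₀ = 0.041.
PN = (p₁ − p₀)/p₁ = (0.0673 − 0.041) / 0.0673 ≈ 0.39079.
Attributable cases ≈ PN × (exposed cases) = 0.39079 × 1732 ≈ 676.84.

about 677 cases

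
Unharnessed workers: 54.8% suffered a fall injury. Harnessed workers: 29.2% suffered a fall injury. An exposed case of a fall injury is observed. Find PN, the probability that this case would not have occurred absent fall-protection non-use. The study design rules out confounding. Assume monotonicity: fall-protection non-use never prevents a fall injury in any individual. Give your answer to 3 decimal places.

PN ≈ 0.467

p₁ = 0.548, p₀ = 0.292.
Under exogeneity and monotonicity, PN = (p₁ − p₀) / p₁.
PN = (0.548 − 0.292) / 0.548 = 0.256 / 0.548 ≈ 0.4672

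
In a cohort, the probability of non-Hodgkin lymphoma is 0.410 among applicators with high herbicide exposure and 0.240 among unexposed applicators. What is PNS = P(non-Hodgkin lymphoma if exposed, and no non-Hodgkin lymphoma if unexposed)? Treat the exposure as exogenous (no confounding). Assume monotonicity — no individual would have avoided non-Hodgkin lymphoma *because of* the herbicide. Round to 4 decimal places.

PNS ≈ 0.1700

Let p₁ = 0.41, p₀ = 0.24.
Under exogeneity and monotonicity, PNS = p₁ − p₀.
PNS = 0.41 − 0.24 = 0.17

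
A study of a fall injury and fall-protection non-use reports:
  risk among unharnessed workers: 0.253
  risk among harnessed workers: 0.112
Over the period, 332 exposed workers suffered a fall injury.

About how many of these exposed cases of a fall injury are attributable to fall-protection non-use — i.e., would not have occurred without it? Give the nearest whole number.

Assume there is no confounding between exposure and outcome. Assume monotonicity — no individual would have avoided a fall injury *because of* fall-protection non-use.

about 185 cases

Let p₁ = 0.253, p₀ = 0.112.
PN = (p₁ − p₀)/p₁ = (0.253 − 0.112) / 0.253 ≈ 0.55731.
Attributable cases ≈ PN × (exposed cases) = 0.55731 × 332 ≈ 185.03.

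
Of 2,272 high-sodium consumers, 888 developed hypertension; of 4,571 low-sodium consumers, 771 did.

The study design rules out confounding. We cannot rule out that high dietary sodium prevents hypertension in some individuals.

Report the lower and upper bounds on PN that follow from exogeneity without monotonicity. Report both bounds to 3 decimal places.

0.568 ≤ PN ≤ 1.000

p₁ = P(outcome | exposed) = 888/2272 = 0.39085
p₀ = P(outcome | unexposed) = 771/4571 = 0.16867
Under exogeneity alone the bounds on PN are max{0,(p₁−p₀)/p₁} ≤ PN ≤ min{1,(1−p₀)/p₁}.
  lower = (p₁ − p₀)/p₁ = 0.22217 / 0.39085 ≈ 0.5684
  upper = min{1, (1 − p₀)/p₁} = 0.83133 / 0.39085 ≈ 2.1270 → capped at 1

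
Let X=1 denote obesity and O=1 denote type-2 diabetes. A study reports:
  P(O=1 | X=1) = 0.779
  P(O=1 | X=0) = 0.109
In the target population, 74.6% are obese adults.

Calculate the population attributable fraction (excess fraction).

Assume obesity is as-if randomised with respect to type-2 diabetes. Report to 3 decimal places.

PAF ≈ 0.821

Let p₁ = 0.779, p₀ = 0.109.
Overall risk P(Y=1) = π·p₁ + (1−π)·p₀ = 0.746×0.779 + 0.254×0.109 = 0.60882.
Under exogeneity, PAF = [P(Y=1) − p₀] / P(Y=1).
PAF = (0.60882 − 0.109) / 0.60882 ≈ 0.8210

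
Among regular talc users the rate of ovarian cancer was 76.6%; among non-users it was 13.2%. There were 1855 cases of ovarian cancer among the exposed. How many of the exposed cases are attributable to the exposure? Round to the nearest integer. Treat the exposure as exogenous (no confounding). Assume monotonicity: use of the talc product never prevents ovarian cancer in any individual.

p₁ = 0.766, p₀ = 0.132.
PN = (p₁ − p₀)/p₁ = (0.766 − 0.132) / 0.766 ≈ 0.82768.
Attributable cases ≈ PN × (exposed cases) = 0.82768 × 1855 ≈ 1535.34.

about 1535 cases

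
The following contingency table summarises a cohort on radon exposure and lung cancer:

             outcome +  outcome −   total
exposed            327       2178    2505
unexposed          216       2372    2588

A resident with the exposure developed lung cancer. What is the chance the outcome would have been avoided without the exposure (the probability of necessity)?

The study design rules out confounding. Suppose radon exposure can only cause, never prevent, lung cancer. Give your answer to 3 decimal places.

PN ≈ 0.361

p₁ = P(outcome | exposed) = 327/2505 = 0.13054
p₀ = P(outcome | unexposed) = 216/2588 = 0.083462
Under exogeneity and monotonicity, PN = (p₁ − p₀) / p₁.
PN = (0.13054 − 0.083462) / 0.13054 = 0.047077 / 0.13054 ≈ 0.3606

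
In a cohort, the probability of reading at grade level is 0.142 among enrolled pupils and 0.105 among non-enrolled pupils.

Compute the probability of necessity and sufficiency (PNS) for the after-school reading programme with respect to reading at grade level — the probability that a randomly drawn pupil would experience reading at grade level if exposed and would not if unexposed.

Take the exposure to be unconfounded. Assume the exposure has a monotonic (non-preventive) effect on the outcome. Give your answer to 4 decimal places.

Let p₁ = 0.142, p₀ = 0.105.
Under exogeneity and monotonicity, PNS = p₁ − p₀.
PNS = 0.142 − 0.105 = 0.037

PNS ≈ 0.0370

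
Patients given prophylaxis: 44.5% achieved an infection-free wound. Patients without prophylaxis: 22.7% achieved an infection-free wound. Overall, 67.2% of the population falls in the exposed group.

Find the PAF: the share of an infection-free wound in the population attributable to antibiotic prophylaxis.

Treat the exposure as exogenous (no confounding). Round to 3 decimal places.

p₁ = 0.445, p₀ = 0.227.
Overall risk P(Y=1) = π·p₁ + (1−π)·p₀ = 0.672×0.445 + 0.328×0.227 = 0.3735.
Under exogeneity, PAF = [P(Y=1) − p₀] / P(Y=1).
PAF = (0.3735 − 0.227) / 0.3735 ≈ 0.3922

PAF ≈ 0.392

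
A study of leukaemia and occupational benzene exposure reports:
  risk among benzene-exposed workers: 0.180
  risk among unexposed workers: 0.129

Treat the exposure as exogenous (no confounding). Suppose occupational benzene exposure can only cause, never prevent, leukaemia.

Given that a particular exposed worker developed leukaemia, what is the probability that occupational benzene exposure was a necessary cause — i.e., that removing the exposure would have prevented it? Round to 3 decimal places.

Let p₁ = 0.18, p₀ = 0.129.
Under exogeneity and monotonicity, PN = (p₁ − p₀) / p₁.
PN = (0.18 − 0.129) / 0.18 = 0.051 / 0.18 ≈ 0.2833

PN ≈ 0.283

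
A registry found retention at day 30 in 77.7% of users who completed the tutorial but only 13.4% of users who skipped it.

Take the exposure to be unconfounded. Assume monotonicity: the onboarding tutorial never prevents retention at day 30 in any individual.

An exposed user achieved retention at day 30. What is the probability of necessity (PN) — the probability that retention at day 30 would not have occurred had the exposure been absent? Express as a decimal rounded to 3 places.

PN ≈ 0.828

p₁ = 0.777, p₀ = 0.134.
Under exogeneity and monotonicity, PN = (p₁ − p₀) / p₁.
PN = (0.777 − 0.134) / 0.777 = 0.643 / 0.777 ≈ 0.8275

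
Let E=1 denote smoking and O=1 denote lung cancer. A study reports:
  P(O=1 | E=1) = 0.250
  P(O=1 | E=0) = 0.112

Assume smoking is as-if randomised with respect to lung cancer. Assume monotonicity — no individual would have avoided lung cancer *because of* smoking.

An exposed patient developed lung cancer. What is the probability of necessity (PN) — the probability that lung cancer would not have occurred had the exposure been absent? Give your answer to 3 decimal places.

Let p₁ = 0.25, p₀ = 0.112.
Under exogeneity and monotonicity, PN = (p₁ − p₀) / p₁.
PN = (0.25 − 0.112) / 0.25 = 0.138 / 0.25 ≈ 0.5520

PN ≈ 0.552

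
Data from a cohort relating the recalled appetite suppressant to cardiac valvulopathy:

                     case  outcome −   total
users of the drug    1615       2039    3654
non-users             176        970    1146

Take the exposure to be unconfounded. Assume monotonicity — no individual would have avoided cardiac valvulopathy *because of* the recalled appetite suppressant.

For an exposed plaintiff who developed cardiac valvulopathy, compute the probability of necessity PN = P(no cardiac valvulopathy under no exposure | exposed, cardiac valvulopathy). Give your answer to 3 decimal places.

PN ≈ 0.653

p₁ = P(outcome | exposed) = 1615/3654 = 0.44198
p₀ = P(outcome | unexposed) = 176/1146 = 0.15358
Under exogeneity and monotonicity, PN = (p₁ − p₀)/p₁.
PN = (0.44198 − 0.15358) / 0.44198 ≈ 0.6525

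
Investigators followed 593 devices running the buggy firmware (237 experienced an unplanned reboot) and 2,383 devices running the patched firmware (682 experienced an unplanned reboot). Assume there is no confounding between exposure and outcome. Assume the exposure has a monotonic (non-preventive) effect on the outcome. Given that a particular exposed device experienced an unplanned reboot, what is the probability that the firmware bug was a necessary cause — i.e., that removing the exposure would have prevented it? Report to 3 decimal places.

p₁ = P(outcome | exposed) = 237/593 = 0.39966
p₀ = P(outcome | unexposed) = 682/2383 = 0.28619
Under exogeneity and monotonicity, PN = (p₁ − p₀) / p₁.
PN = (0.39966 − 0.28619) / 0.39966 = 0.11347 / 0.39966 ≈ 0.2839

PN ≈ 0.284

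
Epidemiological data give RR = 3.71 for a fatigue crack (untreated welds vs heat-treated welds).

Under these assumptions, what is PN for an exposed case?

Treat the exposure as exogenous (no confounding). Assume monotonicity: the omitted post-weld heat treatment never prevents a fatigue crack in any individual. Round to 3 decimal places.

Under exogeneity and monotonicity, PN = (RR − 1) / RR = 1 − 1/RR.
PN = (3.71 − 1) / 3.71 = 2.71 / 3.71 ≈ 0.7305

PN ≈ 0.730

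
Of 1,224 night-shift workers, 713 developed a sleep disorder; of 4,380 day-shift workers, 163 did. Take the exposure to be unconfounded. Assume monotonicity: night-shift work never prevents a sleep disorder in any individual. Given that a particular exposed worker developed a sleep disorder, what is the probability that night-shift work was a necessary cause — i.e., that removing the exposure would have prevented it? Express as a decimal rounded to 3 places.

PN ≈ 0.936

p₁ = P(outcome | exposed) = 713/1224 = 0.58252
p₀ = P(outcome | unexposed) = 163/4380 = 0.037215
Under exogeneity and monotonicity, PN = (p₁ − p₀) / p₁.
PN = (0.58252 − 0.037215) / 0.58252 = 0.5453 / 0.58252 ≈ 0.9361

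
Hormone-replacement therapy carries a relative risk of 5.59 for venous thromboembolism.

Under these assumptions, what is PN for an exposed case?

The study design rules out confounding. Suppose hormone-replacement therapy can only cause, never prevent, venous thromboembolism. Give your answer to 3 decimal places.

PN ≈ 0.821

Under exogeneity and monotonicity, PN = (RR − 1) / RR = 1 − 1/RR.
PN = (5.59 − 1) / 5.59 = 4.59 / 5.59 ≈ 0.8211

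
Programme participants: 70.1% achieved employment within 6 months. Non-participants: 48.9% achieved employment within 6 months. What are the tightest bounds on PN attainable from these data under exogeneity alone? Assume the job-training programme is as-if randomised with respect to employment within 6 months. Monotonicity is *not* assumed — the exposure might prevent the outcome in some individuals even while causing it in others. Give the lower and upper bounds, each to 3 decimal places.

p₁ = 0.701, p₀ = 0.489.
Under exogeneity alone the bounds on PN are max{0,(p₁−p₀)/p₁} ≤ PN ≤ min{1,(1−p₀)/p₁}.
  lower = (p₁ − p₀)/p₁ = 0.212 / 0.701 ≈ 0.3024
  upper = min{1, (1 − p₀)/p₁} = 0.511 / 0.701 ≈ 0.7290

0.302 ≤ PN ≤ 0.729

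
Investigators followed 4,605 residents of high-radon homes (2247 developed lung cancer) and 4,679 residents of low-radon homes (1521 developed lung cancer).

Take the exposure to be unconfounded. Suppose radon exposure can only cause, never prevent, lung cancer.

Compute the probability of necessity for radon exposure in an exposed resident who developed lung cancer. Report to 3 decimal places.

p₁ = P(outcome | exposed) = 2247/4605 = 0.48795
p₀ = P(outcome | unexposed) = 1521/4679 = 0.32507
Under exogeneity and monotonicity, PN = (p₁ − p₀) / p₁.
PN = (0.48795 − 0.32507) / 0.48795 = 0.16288 / 0.48795 ≈ 0.3338

PN ≈ 0.334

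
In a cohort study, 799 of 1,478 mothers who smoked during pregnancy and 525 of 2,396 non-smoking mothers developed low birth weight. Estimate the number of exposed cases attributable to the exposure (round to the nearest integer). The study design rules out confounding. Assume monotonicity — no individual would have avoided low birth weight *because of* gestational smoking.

about 475 cases

p₁ = P(outcome | exposed) = 799/1478 = 0.5406
p₀ = P(outcome | unexposed) = 525/2396 = 0.21912
PN = (p₁ − p₀)/p₁ = (0.5406 − 0.21912) / 0.5406 ≈ 0.59468.
Attributable cases ≈ PN × (exposed cases) = 0.59468 × 799 ≈ 475.15.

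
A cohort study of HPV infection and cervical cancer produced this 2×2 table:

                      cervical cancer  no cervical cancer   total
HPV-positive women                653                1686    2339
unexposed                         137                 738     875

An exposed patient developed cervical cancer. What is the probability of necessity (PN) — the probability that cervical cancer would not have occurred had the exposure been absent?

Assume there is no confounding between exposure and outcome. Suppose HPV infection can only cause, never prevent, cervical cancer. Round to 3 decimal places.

PN ≈ 0.439

p₁ = P(outcome | exposed) = 653/2339 = 0.27918
p₀ = P(outcome | unexposed) = 137/875 = 0.15657
Under exogeneity and monotonicity, PN = (p₁ − p₀)/p₁.
PN = (0.27918 − 0.15657) / 0.27918 ≈ 0.4392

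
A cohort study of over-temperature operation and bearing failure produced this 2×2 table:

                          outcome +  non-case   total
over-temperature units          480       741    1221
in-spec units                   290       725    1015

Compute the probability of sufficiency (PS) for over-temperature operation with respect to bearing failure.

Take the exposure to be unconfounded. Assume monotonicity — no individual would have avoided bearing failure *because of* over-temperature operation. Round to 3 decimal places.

PS ≈ 0.150

p₁ = P(outcome | exposed) = 480/1221 = 0.39312
p₀ = P(outcome | unexposed) = 290/1015 = 0.28571
Under exogeneity and monotonicity, PS = (p₁ − p₀) / (1 − p₀).
PS = (0.39312 − 0.28571) / (1 − 0.28571) = 0.10741 / 0.71429 ≈ 0.1504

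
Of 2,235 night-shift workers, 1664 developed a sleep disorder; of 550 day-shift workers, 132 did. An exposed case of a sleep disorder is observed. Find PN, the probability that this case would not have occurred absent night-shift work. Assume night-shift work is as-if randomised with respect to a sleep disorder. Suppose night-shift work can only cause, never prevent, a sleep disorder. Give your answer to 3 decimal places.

PN ≈ 0.678

p₁ = P(outcome | exposed) = 1664/2235 = 0.74452
p₀ = P(outcome | unexposed) = 132/550 = 0.24
Under exogeneity and monotonicity, PN = (p₁ − p₀) / p₁.
PN = (0.74452 − 0.24) / 0.74452 = 0.50452 / 0.74452 ≈ 0.6776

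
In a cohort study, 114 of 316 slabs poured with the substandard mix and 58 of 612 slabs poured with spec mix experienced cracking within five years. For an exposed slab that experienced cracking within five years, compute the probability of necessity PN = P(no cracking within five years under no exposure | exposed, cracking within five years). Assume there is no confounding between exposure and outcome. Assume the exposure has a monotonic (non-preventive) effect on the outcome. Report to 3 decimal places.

p₁ = P(outcome | exposed) = 114/316 = 0.36076
p₀ = P(outcome | unexposed) = 58/612 = 0.094771
Under exogeneity and monotonicity, PN = (p₁ − p₀) / p₁.
PN = (0.36076 − 0.094771) / 0.36076 = 0.26599 / 0.36076 ≈ 0.7373

PN ≈ 0.737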